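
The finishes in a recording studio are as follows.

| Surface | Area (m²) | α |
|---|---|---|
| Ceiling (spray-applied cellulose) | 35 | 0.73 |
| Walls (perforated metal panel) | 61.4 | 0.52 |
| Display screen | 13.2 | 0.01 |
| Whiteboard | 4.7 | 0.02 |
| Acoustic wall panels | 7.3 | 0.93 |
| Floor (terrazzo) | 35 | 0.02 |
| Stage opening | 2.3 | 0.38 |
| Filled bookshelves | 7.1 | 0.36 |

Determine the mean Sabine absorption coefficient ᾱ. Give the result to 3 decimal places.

S = Σ Sᵢ = 35 + 61.4 + 13.2 + 4.7 + 7.3 + 35 + 2.3 + 7.1 = 166.0 m².
Weighted sum Σ Sα = 68.623.
ᾱ = A/S = 0.413.

0.413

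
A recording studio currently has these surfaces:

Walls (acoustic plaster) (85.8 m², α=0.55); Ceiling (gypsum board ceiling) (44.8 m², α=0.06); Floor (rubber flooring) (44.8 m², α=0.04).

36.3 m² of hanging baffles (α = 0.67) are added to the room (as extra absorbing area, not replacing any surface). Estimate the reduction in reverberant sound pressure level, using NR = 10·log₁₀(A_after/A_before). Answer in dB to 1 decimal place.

1.7 dB

Equivalent absorption area: A_before = 85.8·0.55 + 44.8·0.06 + 44.8·0.04 = 51.670 m².
Treatment contributes 36.3·0.67 = 24.321 sabins.
New total A_after = 75.991 sabins.
NR = 10·log₁₀(75.991/51.670) = 1.7 dB.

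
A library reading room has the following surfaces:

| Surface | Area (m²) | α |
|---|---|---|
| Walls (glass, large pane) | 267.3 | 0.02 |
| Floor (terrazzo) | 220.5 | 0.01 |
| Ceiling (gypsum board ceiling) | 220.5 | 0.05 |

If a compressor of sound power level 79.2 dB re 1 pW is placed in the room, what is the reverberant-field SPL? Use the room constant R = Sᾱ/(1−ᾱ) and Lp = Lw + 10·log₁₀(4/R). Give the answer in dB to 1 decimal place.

72.4 dB

Σ(Sᵢαᵢ) = 267.3×0.02 + 220.5×0.01 + 220.5×0.05 = 18.576; total area S = 708.3 m².
ᾱ = 18.576/708.3 = 0.0262; R = Sᾱ/(1−ᾱ) = 18.576/(1−0.0262) = 19.076 m².
Lp = 79.2 + 10·log₁₀(4/19.076) = 79.2 + (-6.78) = 72.4 dB.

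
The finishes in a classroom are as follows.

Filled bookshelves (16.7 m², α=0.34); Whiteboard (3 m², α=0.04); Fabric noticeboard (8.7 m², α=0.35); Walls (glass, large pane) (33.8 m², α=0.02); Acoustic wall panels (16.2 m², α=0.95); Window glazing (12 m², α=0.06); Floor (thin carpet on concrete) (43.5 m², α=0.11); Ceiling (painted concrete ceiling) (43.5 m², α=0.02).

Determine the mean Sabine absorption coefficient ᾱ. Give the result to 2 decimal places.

Total surface area S = 177.4 m².
A = 16.7×0.34 + 3×0.04 + 8.7×0.35 + 33.8×0.02 + 16.2×0.95 + 12×0.06 + 43.5×0.11 + 43.5×0.02 = 31.284 sabins.
ᾱ = 31.284 / 177.4 = 0.18.

0.18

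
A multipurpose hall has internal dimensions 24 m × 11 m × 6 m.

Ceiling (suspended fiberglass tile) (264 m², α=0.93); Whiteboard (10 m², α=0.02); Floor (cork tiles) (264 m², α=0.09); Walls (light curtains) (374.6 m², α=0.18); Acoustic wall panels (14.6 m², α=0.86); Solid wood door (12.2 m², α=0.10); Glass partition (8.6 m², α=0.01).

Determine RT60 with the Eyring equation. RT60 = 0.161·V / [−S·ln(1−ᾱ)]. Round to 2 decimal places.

0.58 s

Total surface area S = 264 + 10 + 264 + 374.6 + 14.6 + 12.2 + 8.6 = 948.0 m².
Absorption A = 264×0.93 + 10×0.02 + 264×0.09 + 374.6×0.18 + 14.6×0.86 + 12.2×0.10 + 8.6×0.01 = 350.770 sabins.
Mean coefficient ᾱ = A/S = 0.3700.
−S·ln(1−ᾱ) = −948.0 × ln(1 − 0.3700) = 438.010.
V = 24 × 11 × 6 = 1584 m³.
T = 0.161·V/[−S·ln(1−ᾱ)] = 0.161·1584/438.010 = 0.58 s.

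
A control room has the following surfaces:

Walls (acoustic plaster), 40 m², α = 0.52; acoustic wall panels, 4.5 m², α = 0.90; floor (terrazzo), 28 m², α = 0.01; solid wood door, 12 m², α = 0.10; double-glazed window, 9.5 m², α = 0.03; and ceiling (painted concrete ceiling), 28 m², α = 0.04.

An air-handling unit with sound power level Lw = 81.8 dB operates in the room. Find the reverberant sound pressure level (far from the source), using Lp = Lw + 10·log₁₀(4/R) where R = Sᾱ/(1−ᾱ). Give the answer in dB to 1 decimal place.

72.3 dB

A = 27.735 sabins; S = 122.0 m².
ᾱ = 0.2273, so room constant R = A/(1−ᾱ) = 35.894 m².
Lp = 81.8 + 10·log₁₀(4/35.894) = 81.8 + (-9.53) = 72.3 dB.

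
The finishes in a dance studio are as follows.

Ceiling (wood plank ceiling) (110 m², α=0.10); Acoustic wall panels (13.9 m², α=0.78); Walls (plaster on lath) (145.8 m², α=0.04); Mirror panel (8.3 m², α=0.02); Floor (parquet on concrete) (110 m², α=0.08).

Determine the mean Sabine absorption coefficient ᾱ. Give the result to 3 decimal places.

0.094

Total surface area S = 388.0 m².
Σ(Sᵢαᵢ) = 110·0.10 + 13.9·0.78 + 145.8·0.04 + 8.3·0.02 + 110·0.08 = 36.640.
ᾱ = A/S = 0.094.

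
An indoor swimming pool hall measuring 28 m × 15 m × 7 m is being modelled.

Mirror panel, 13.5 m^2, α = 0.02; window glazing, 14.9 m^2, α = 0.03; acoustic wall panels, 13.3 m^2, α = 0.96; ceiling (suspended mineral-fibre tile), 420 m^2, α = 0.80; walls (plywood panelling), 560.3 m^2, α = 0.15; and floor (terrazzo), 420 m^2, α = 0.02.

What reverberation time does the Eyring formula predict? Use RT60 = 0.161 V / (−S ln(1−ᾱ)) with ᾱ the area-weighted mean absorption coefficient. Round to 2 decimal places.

0.90 seconds

S = Σ Sᵢ = 1442.0 m^2.
Absorption A = 13.5×0.02 + 14.9×0.03 + 13.3×0.96 + 420×0.80 + 560.3×0.15 + 420×0.02 = 441.930 sabins.
ᾱ = 441.930 / 1442.0 = 0.3065.
Eyring denominator: −S ln(1−ᾱ) = 527.778.
V = 28 × 15 × 7 = 2940 m³.
T = 0.161·V/[−S·ln(1−ᾱ)] = 0.161·2940/527.778 = 0.90 s.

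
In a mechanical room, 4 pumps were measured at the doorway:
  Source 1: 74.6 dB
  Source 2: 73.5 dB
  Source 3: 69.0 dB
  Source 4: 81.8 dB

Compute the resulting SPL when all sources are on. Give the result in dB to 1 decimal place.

Σ 10^(Lᵢ/10) = 2.105e+08.
L_total = 10·log₁₀(2.105e+08) = 83.2 dB.

83.2 dB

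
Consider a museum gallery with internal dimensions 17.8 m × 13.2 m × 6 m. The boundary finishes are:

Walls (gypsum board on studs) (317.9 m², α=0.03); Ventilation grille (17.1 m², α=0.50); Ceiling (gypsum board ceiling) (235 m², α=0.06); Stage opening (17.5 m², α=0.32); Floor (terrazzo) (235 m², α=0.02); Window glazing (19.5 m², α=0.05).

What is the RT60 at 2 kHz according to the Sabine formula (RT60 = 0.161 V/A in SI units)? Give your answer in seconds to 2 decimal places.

Equivalent absorption area: A = 317.9·0.03 + 17.1·0.50 + 235·0.06 + 17.5·0.32 + 235·0.02 + 19.5·0.05 = 43.462 m².
V = 17.8·13.2·6 = 1409.76 m³.
Sabine: RT60 = 0.161 × 1409.76 / 43.462 = 5.22 s.

5.22 s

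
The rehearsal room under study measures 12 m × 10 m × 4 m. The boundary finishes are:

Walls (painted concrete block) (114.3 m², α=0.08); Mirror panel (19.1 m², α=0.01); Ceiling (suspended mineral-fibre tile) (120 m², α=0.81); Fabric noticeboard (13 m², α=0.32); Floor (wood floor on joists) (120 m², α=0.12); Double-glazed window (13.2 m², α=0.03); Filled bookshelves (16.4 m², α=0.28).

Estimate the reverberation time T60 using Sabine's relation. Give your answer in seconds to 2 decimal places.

0.59 seconds

Total absorption A = 114.3×0.08 + 19.1×0.01 + 120×0.81 + 13×0.32 + 120×0.12 + 13.2×0.03 + 16.4×0.28
  = 9.144 + 0.191 + 97.200 + 4.160 + 14.400 + 0.396 + 4.592 = 130.083 m² sabins.
Volume V = 12 × 10 × 4 = 480 m³.
T = 0.161 V/A = 0.161·480/130.083 = 0.59 s.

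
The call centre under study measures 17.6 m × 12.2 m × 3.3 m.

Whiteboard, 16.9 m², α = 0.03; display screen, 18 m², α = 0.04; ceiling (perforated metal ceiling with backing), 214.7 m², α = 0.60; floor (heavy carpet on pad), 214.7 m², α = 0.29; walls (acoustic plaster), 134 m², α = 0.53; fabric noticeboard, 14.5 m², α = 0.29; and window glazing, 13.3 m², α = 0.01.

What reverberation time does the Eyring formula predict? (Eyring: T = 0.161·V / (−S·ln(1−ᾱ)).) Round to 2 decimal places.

S = Σ Sᵢ = 626.1 m².
Absorption A = 16.9·0.03 + 18·0.04 + 214.7·0.60 + 214.7·0.29 + 134·0.53 + 14.5·0.29 + 13.3·0.01 = 267.668 sabins.
ᾱ = 267.668 / 626.1 = 0.4275.
Eyring denominator: −S ln(1−ᾱ) = 349.203.
V = 17.6 × 12.2 × 3.3 = 708.576 m³.
RT60 = 0.161 × 708.576 / 349.203 = 0.33 s.

0.33 sec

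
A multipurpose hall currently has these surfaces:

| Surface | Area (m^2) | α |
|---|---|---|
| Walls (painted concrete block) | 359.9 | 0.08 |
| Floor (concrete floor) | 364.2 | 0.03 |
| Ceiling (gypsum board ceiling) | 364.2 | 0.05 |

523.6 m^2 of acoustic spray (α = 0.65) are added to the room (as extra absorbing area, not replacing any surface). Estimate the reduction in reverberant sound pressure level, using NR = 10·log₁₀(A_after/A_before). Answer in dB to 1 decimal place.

Equivalent absorption area: A_before = 359.9*0.08 + 364.2*0.03 + 364.2*0.05 = 57.928 m^2.
Added absorption = 523.6 × 0.65 = 340.340 sabins.
A_after = 57.928 + 340.340 = 398.268 sabins.
NR = 10·log₁₀(398.268/57.928) = 8.4 dB.

8.4 dB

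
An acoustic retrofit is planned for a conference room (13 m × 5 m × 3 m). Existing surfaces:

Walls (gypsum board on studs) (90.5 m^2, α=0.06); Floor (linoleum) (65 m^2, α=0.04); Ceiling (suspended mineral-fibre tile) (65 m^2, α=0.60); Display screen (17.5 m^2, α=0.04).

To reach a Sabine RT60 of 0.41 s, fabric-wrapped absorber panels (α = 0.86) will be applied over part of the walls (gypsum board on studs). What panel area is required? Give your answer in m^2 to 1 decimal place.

36.1

Equivalent absorption area: A₁ = 90.5*0.06 + 65*0.04 + 65*0.60 + 17.5*0.04 = 47.730 m^2.
V = 195 m³. Target absorption A₂ = 0.161 × 195 / 0.41 = 76.573 sabins.
Absorption to add: 76.573 − 47.730 = 28.843 sabins.
Net gain per m^2: Δα = 0.86 − 0.06 = 0.80.
Panel area = 28.843 / 0.80 = 36.1 m^2.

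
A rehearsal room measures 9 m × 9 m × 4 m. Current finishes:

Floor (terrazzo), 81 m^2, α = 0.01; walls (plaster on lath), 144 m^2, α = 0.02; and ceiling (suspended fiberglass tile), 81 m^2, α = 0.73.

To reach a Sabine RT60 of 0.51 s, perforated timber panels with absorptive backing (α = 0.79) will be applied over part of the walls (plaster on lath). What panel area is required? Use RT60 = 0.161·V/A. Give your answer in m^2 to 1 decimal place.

51.2

Equivalent absorption area: A₁ = 81*0.01 + 144*0.02 + 81*0.73 = 62.820 m^2.
V = 324 m³. Target absorption A₂ = 0.161 × 324 / 0.51 = 102.282 sabins.
ΔA needed = 102.282 − 62.820 = 39.462 sabins.
Each m^2 of panel replacing the walls (plaster on lath) adds (0.79 − 0.02) = 0.77 sabins.
Panel area = 39.462 / 0.77 = 51.2 m^2.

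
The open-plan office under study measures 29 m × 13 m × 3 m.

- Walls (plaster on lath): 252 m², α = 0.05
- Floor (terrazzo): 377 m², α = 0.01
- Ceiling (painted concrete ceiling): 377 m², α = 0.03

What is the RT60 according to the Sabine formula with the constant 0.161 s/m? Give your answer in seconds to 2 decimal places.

Total absorption A = 252×0.05 + 377×0.01 + 377×0.03
  = 12.600 + 3.770 + 11.310 = 27.680 m² sabins.
Room volume: 1131 m³.
T = 0.161 V/A = 0.161·1131/27.680 = 6.58 s.

6.58 s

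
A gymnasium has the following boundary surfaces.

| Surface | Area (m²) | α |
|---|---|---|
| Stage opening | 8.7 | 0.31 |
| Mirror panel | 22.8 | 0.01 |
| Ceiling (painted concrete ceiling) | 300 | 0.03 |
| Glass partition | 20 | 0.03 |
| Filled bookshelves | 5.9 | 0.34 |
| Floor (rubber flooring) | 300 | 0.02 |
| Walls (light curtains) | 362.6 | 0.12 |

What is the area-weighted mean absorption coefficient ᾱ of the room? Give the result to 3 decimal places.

Total surface area S = 1020.0 m².
Σ(Sᵢαᵢ) = 8.7*0.31 + 22.8*0.01 + 300*0.03 + 20*0.03 + 5.9*0.34 + 300*0.02 + 362.6*0.12 = 64.043.
ᾱ = 64.043 / 1020.0 = 0.063.

0.063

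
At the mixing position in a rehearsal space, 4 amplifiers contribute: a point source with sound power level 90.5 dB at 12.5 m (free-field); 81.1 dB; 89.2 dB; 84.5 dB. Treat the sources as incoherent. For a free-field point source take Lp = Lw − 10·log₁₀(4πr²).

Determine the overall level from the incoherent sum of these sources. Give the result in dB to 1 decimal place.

Source at 12.5 m: Lp = 90.5 − 10·log₁₀(4π·12.5²) = 90.5 − 10·log₁₀(1963.495) = 57.6 dB.
Converting to relative power and adding: 10^(57.6/10) + 10^(81.1/10) + 10^(89.2/10) + 10^(84.5/10) = 1.243e+09.
L_total = 10·log₁₀(1.243e+09) = 90.9 dB.

90.9 dB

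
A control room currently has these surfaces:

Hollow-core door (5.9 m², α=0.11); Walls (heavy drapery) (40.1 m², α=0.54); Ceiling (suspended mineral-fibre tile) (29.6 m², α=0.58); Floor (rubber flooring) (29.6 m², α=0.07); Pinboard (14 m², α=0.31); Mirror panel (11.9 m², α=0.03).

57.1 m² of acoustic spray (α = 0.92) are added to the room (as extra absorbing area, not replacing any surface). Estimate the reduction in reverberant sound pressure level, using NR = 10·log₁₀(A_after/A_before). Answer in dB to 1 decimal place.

Equivalent absorption area: A_before = 5.9*0.11 + 40.1*0.54 + 29.6*0.58 + 29.6*0.07 + 14*0.31 + 11.9*0.03 = 46.240 m².
Treatment contributes 57.1·0.92 = 52.532 sabins.
New total A_after = 98.772 sabins.
Reduction = 10 log₁₀(A_after/A_before) = 10 log₁₀(2.1361) = 3.3 dB.

3.3 dB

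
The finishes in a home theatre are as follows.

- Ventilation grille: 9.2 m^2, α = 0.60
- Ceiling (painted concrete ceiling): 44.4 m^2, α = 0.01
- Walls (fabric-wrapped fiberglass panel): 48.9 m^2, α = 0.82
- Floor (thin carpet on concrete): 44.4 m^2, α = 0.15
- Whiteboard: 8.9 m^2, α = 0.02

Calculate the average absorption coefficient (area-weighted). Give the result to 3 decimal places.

Total surface area S = 155.8 m^2.
Weighted sum Σ Sα = 52.900.
ᾱ = 52.900 / 155.8 = 0.340.

0.340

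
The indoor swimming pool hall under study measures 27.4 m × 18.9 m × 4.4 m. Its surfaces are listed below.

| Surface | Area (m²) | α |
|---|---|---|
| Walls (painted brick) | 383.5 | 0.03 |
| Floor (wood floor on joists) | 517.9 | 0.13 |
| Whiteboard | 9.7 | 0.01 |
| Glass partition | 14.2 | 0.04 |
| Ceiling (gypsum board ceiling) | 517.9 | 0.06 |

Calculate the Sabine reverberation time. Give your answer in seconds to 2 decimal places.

3.32 s

Equivalent absorption area: A = 383.5·0.03 + 517.9·0.13 + 9.7·0.01 + 14.2·0.04 + 517.9·0.06 = 110.571 m².
V = 27.4·18.9·4.4 = 2278.584 m³.
Sabine: RT60 = 0.161 × 2278.584 / 110.571 = 3.32 s.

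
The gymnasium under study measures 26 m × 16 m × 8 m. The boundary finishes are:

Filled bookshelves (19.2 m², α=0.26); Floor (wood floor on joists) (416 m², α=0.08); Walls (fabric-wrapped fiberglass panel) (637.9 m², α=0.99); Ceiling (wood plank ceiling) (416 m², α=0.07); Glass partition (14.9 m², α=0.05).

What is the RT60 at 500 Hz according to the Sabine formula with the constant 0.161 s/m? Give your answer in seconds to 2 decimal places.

Summing Sᵢαᵢ: 4.992 + 33.280 + 631.521 + 29.120 + 0.745 → A = 699.658 sabins.
V = 26·16·8 = 3328 m³.
Sabine: RT60 = 0.161 × 3328 / 699.658 = 0.77 s.

0.77 s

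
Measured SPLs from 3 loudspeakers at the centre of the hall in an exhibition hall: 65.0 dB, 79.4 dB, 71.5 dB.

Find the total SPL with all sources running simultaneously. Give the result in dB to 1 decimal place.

Converting to relative power and adding: 10^(65.0/10) + 10^(79.4/10) + 10^(71.5/10) = 1.044e+08.
Combined level = 10 log₁₀(1.044e+08) = 80.2 dB.

80.2 dB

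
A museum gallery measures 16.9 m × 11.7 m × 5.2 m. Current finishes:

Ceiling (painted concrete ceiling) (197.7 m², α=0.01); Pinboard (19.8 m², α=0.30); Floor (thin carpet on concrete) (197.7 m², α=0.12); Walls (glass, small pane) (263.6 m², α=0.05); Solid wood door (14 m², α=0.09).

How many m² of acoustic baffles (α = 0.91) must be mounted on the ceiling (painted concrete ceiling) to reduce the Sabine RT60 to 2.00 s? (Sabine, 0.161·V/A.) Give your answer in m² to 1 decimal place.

A₁ = Σ Sᵢαᵢ = 197.7*0.01 + 19.8*0.30 + 197.7*0.12 + 263.6*0.05 + 14*0.09 = 46.081 sabins.
Required A₂ = 0.161·1028.196/2.00 = 82.770 sabins.
Absorption to add: 82.770 − 46.081 = 36.689 sabins.
Each m² of panel replacing the ceiling (painted concrete ceiling) adds (0.91 − 0.01) = 0.90 sabins.
Panel area = 36.689 / 0.90 = 40.8 m².

40.8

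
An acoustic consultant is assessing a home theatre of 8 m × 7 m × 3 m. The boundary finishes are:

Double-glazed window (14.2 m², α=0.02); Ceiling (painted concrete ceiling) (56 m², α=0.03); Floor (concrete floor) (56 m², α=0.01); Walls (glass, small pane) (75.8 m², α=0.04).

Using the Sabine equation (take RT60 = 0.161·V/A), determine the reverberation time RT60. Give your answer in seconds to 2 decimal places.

4.87 seconds

Summing Sᵢαᵢ: 0.284 + 1.680 + 0.560 + 3.032 → A = 5.556 sabins.
Room volume: 168 m³.
Sabine: RT60 = 0.161 × 168 / 5.556 = 4.87 s.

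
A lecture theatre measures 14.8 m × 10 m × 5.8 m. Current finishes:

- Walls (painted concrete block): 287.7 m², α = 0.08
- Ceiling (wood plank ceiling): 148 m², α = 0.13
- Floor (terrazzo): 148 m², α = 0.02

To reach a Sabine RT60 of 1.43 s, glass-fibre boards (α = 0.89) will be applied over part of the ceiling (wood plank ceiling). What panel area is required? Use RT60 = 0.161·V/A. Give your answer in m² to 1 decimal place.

Summing Sᵢαᵢ: 23.016 + 19.240 + 2.960 → A₁ = 45.216 sabins.
Required A₂ = 0.161·858.4/1.43 = 96.645 sabins.
Absorption to add: 96.645 − 45.216 = 51.429 sabins.
Each m² of panel replacing the ceiling (wood plank ceiling) adds (0.89 − 0.13) = 0.76 sabins.
Panel area = 51.429 / 0.76 = 67.7 m².

67.7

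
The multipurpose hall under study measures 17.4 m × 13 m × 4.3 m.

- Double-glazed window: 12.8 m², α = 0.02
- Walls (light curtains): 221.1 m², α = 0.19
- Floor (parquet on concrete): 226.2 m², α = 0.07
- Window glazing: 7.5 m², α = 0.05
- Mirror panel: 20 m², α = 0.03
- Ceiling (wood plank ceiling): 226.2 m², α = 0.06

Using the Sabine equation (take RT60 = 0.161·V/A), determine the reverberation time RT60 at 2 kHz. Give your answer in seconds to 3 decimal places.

2.156 s

A = Σ Sᵢαᵢ = 12.8×0.02 + 221.1×0.19 + 226.2×0.07 + 7.5×0.05 + 20×0.03 + 226.2×0.06 = 72.646 sabins.
Volume V = 17.4 × 13 × 4.3 = 972.66 m³.
Sabine: RT60 = 0.161 × 972.66 / 72.646 = 2.156 s.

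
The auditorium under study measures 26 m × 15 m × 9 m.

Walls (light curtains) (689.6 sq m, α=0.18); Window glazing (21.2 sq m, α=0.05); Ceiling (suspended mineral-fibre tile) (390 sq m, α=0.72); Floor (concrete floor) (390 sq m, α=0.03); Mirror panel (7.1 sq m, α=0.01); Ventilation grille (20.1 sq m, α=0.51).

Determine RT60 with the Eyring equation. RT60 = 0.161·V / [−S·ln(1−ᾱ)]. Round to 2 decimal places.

S = Σ Sᵢ = 1518.0 sq m.
Absorption A = 689.6·0.18 + 21.2·0.05 + 390·0.72 + 390·0.03 + 7.1·0.01 + 20.1·0.51 = 428.010 sabins.
ᾱ = 428.010 / 1518.0 = 0.2820.
Eyring denominator: −S ln(1−ᾱ) = 502.892.
V = 26 × 15 × 9 = 3510 m³.
RT60 = 0.161 × 3510 / 502.892 = 1.12 s.

1.12 s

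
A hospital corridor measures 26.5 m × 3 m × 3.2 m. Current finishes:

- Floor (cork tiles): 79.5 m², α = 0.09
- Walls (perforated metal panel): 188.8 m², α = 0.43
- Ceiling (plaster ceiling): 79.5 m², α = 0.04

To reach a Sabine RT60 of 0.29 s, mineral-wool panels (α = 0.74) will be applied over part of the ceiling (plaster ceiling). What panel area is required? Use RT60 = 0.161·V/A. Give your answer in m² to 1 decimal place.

71.0

Total absorption A₁ = 79.5×0.09 + 188.8×0.43 + 79.5×0.04
  = 7.155 + 81.184 + 3.180 = 91.519 m² sabins.
Required A₂ = 0.161·254.4/0.29 = 141.236 sabins.
Absorption to add: 141.236 − 91.519 = 49.717 sabins.
Each m² of panel replacing the ceiling (plaster ceiling) adds (0.74 − 0.04) = 0.70 sabins.
Area = ΔA/Δα = 49.717/0.70 = 71.0 m².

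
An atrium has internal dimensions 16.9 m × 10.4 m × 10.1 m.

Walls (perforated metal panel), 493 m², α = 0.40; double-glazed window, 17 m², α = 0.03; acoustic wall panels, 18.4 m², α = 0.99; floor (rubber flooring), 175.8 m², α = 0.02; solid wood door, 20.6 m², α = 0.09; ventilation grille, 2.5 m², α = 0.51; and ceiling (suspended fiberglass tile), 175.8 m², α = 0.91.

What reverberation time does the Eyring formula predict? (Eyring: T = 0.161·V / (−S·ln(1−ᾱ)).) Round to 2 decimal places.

0.57 seconds

Total surface area S = 493 + 17 + 18.4 + 175.8 + 20.6 + 2.5 + 175.8 = 903.1 m².
Absorption A = 493·0.40 + 17·0.03 + 18.4·0.99 + 175.8·0.02 + 20.6·0.09 + 2.5·0.51 + 175.8·0.91 = 382.549 sabins.
Mean coefficient ᾱ = A/S = 0.4236.
−S·ln(1−ᾱ) = −903.1 × ln(1 − 0.4236) = 497.566.
V = 16.9 × 10.4 × 10.1 = 1775.176 m³.
T = 0.161·V/[−S·ln(1−ᾱ)] = 0.161·1775.176/497.566 = 0.57 s.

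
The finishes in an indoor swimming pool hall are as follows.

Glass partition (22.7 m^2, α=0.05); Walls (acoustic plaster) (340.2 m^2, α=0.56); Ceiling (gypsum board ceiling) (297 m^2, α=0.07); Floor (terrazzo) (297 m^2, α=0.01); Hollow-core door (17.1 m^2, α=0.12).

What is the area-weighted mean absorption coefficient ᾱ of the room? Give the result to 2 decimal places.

0.22

Total surface area S = 974.0 m^2.
Weighted sum Σ Sα = 217.459.
ᾱ = 217.459 / 974.0 = 0.22.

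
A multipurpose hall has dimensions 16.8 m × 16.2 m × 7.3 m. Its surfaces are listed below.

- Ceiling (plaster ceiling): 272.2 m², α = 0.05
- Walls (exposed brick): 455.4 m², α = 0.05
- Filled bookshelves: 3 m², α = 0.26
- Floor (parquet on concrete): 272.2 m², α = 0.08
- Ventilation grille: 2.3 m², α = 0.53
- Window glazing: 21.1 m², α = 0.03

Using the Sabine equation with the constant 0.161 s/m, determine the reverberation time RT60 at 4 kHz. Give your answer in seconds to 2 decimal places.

5.26 sec

Summing Sᵢαᵢ: 13.610 + 22.770 + 0.780 + 21.776 + 1.219 + 0.633 → A = 60.788 sabins.
Room volume: 1986.768 m³.
RT60 = 0.161 · V / A = 0.161 × 1986.768 / 60.788 = 5.26 s.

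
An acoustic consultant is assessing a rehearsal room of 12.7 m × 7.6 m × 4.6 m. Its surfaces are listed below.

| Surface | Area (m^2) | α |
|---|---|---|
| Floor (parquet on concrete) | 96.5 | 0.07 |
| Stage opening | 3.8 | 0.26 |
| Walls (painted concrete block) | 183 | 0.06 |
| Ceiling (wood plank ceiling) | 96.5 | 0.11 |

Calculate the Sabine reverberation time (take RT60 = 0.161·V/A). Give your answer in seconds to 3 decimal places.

2.437 s

A = Σ Sᵢαᵢ = 96.5×0.07 + 3.8×0.26 + 183×0.06 + 96.5×0.11 = 29.338 sabins.
Volume V = 12.7 × 7.6 × 4.6 = 443.992 m³.
Sabine: RT60 = 0.161 × 443.992 / 29.338 = 2.437 s.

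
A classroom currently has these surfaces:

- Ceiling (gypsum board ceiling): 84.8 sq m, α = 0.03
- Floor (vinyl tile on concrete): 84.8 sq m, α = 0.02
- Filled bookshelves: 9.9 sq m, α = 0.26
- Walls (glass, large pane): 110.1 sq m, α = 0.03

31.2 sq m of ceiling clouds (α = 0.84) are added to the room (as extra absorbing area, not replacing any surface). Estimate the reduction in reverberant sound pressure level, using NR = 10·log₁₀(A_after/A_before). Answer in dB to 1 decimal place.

Total absorption A_before = 84.8×0.03 + 84.8×0.02 + 9.9×0.26 + 110.1×0.03
  = 2.544 + 1.696 + 2.574 + 3.303 = 10.117 sq m sabins.
Treatment contributes 31.2·0.84 = 26.208 sabins.
A_after = 10.117 + 26.208 = 36.325 sabins.
NR = 10·log₁₀(36.325/10.117) = 5.6 dB.

5.6 dB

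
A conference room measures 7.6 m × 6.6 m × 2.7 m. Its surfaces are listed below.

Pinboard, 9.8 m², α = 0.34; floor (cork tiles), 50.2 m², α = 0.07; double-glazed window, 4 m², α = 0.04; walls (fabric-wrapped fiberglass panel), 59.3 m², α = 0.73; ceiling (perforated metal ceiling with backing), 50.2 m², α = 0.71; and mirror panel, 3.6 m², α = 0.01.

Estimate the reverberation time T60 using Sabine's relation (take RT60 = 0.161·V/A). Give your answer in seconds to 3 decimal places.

Equivalent absorption area: A = 9.8*0.34 + 50.2*0.07 + 4*0.04 + 59.3*0.73 + 50.2*0.71 + 3.6*0.01 = 85.973 m².
Room volume: 135.432 m³.
RT60 = 0.161 · V / A = 0.161 × 135.432 / 85.973 = 0.254 s.

0.254 s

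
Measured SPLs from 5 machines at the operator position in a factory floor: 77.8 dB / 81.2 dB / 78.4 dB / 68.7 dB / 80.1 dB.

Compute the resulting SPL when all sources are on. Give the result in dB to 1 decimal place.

85.7 dB

Sum in the linear (power) domain: Σ 10^(Lᵢ/10) = 10^(77.8/10) + 10^(81.2/10) + 10^(78.4/10) + 10^(68.7/10) + 10^(80.1/10) = 3.71e+08.
Back to dB: 10·log₁₀ Σ = 85.7 dB.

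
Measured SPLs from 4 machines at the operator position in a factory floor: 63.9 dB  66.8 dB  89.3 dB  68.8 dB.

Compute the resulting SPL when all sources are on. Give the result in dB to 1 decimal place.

Σ 10^(Lᵢ/10) = 8.66e+08.
L_total = 10·log₁₀(8.66e+08) = 89.4 dB.

89.4 dB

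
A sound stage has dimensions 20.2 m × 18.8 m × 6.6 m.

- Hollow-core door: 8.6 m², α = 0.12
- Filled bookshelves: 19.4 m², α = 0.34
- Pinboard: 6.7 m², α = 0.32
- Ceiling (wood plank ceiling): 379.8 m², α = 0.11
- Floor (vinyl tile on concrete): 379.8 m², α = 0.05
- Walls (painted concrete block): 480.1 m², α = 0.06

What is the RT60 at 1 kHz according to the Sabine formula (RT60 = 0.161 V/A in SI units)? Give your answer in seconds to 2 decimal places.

4.06 s

Total absorption A = 8.6*0.12 + 19.4*0.34 + 6.7*0.32 + 379.8*0.11 + 379.8*0.05 + 480.1*0.06
  = 1.032 + 6.596 + 2.144 + 41.778 + 18.990 + 28.806 = 99.346 m² sabins.
V = 20.2·18.8·6.6 = 2506.416 m³.
Sabine: RT60 = 0.161 × 2506.416 / 99.346 = 4.06 s.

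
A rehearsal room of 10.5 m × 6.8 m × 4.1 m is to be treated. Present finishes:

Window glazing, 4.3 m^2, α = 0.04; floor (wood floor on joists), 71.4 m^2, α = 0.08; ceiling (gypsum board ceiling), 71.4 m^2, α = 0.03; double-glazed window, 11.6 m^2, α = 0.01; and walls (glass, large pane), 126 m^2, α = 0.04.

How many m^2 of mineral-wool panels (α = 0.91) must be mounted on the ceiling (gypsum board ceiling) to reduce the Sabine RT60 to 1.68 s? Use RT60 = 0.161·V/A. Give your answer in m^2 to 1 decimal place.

Summing Sᵢαᵢ: 0.172 + 5.712 + 2.142 + 0.116 + 5.040 → A₁ = 13.182 sabins.
Required A₂ = 0.161·292.74/1.68 = 28.054 sabins.
ΔA needed = 28.054 − 13.182 = 14.872 sabins.
Each m^2 of panel replacing the ceiling (gypsum board ceiling) adds (0.91 − 0.03) = 0.88 sabins.
Panel area = 14.872 / 0.88 = 16.9 m^2.

16.9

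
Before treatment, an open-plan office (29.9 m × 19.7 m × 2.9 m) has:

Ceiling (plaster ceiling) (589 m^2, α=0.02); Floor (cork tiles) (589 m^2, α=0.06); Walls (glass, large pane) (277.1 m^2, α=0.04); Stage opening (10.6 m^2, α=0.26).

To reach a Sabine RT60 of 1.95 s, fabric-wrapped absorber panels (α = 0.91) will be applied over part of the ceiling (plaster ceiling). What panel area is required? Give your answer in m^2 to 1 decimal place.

Total absorption A₁ = 589×0.02 + 589×0.06 + 277.1×0.04 + 10.6×0.26
  = 11.780 + 35.340 + 11.084 + 2.756 = 60.960 m^2 sabins.
V = 1708.187 m³. Target absorption A₂ = 0.161 × 1708.187 / 1.95 = 141.035 sabins.
Absorption to add: 141.035 − 60.960 = 80.075 sabins.
Net gain per m^2: Δα = 0.91 − 0.02 = 0.89.
Area = ΔA/Δα = 80.075/0.89 = 90.0 m^2.

90.0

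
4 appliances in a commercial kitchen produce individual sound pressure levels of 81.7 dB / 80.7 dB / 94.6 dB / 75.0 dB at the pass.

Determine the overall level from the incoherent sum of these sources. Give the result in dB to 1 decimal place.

95.0 dB

Sum in the linear (power) domain: Σ 10^(Lᵢ/10) = 10^(81.7/10) + 10^(80.7/10) + 10^(94.6/10) + 10^(75.0/10) = 3.181e+09.
Back to dB: 10·log₁₀ Σ = 95.0 dB.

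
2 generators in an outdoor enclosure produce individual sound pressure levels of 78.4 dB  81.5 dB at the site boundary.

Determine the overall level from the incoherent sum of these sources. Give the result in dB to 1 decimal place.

83.2 dB

Sum in the linear (power) domain: Σ 10^(Lᵢ/10) = 10^(78.4/10) + 10^(81.5/10) = 2.104e+08.
Combined level = 10 log₁₀(2.104e+08) = 83.2 dB.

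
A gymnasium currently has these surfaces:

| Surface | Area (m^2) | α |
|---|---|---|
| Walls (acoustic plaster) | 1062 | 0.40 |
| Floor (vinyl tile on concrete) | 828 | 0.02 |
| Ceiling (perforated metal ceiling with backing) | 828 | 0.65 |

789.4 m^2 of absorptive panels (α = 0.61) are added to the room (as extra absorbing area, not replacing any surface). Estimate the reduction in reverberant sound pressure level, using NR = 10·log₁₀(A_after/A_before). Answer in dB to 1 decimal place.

1.7 dB

A_before = Σ Sᵢαᵢ = 1062·0.40 + 828·0.02 + 828·0.65 = 979.560 sabins.
Added absorption = 789.4 × 0.61 = 481.534 sabins.
New total A_after = 1461.094 sabins.
NR = 10·log₁₀(1461.094/979.560) = 1.7 dB.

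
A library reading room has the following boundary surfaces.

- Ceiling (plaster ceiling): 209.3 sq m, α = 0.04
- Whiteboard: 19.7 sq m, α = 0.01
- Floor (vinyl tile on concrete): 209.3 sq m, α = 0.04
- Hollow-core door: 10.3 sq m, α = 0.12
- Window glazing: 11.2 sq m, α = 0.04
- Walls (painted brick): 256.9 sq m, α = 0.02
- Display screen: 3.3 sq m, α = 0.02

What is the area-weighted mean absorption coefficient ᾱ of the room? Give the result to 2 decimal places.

0.03

Total surface area S = 720.0 sq m.
Weighted sum Σ Sα = 23.829.
ᾱ = A/S = 0.03.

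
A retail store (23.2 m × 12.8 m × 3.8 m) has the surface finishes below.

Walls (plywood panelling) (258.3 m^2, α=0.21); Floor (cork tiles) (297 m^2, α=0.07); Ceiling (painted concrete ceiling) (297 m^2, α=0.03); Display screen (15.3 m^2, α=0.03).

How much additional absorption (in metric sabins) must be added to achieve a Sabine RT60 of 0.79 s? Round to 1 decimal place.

145.6 sabins

Total absorption A₁ = 258.3*0.21 + 297*0.07 + 297*0.03 + 15.3*0.03
  = 54.243 + 20.790 + 8.910 + 0.459 = 84.402 m^2 sabins.
For T = 0.79 s, need A₂ = 0.161·V/T = 0.161·1128.448/0.79 = 229.975 sabins.
ΔA = A₂ − A₁ = 229.975 − 84.402 = 145.6 sabins.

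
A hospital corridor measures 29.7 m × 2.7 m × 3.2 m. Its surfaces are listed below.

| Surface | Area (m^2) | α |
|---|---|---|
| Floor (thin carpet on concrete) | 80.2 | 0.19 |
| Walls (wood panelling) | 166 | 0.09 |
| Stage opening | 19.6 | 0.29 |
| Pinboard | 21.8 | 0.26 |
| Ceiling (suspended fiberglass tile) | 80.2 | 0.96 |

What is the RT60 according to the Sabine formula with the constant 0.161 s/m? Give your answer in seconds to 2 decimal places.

0.35 s

Equivalent absorption area: A = 80.2·0.19 + 166·0.09 + 19.6·0.29 + 21.8·0.26 + 80.2·0.96 = 118.522 m^2.
V = 29.7·2.7·3.2 = 256.608 m³.
T = 0.161 V/A = 0.161·256.608/118.522 = 0.35 s.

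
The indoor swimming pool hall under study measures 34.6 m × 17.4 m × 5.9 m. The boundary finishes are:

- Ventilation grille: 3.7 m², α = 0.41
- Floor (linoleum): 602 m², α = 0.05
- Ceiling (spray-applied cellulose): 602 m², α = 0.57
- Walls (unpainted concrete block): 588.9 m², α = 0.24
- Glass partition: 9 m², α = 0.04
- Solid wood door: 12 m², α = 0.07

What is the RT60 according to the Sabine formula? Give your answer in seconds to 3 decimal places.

1.106 seconds

Summing Sᵢαᵢ: 1.517 + 30.100 + 343.140 + 141.336 + 0.360 + 0.840 → A = 517.293 sabins.
Volume V = 34.6 × 17.4 × 5.9 = 3552.036 m³.
T = 0.161 V/A = 0.161·3552.036/517.293 = 1.106 s.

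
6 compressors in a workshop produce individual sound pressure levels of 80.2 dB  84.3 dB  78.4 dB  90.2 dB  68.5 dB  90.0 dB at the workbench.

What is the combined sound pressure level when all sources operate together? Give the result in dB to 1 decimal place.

Sum in the linear (power) domain: Σ 10^(Lᵢ/10) = 10^(80.2/10) + 10^(84.3/10) + 10^(78.4/10) + 10^(90.2/10) + 10^(68.5/10) + 10^(90.0/10) = 2.497e+09.
Combined level = 10 log₁₀(2.497e+09) = 94.0 dB.

94.0 dB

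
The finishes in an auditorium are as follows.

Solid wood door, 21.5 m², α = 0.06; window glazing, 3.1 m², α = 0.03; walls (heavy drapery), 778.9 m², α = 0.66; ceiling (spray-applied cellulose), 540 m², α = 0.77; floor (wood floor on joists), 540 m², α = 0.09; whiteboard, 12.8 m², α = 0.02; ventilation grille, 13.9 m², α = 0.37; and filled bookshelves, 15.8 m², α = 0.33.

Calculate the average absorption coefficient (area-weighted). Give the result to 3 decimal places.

0.514

Total surface area S = 1926.0 m².
Σ(Sᵢαᵢ) = 21.5*0.06 + 3.1*0.03 + 778.9*0.66 + 540*0.77 + 540*0.09 + 12.8*0.02 + 13.9*0.37 + 15.8*0.33 = 990.470.
ᾱ = 990.470 / 1926.0 = 0.514.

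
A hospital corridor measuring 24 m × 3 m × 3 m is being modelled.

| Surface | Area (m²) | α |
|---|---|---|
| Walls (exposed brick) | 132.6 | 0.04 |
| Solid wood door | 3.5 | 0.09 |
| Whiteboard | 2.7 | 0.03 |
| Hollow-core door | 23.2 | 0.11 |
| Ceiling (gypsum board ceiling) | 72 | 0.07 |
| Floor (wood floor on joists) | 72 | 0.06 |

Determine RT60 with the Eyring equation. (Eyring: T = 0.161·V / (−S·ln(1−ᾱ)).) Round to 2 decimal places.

S = Σ Sᵢ = 306.0 m².
Absorption A = 132.6×0.04 + 3.5×0.09 + 2.7×0.03 + 23.2×0.11 + 72×0.07 + 72×0.06 = 17.612 sabins.
Mean coefficient ᾱ = A/S = 0.0576.
−S·ln(1−ᾱ) = −306.0 × ln(1 − 0.0576) = 18.154.
V = 24 × 3 × 3 = 216 m³.
T = 0.161·V/[−S·ln(1−ᾱ)] = 0.161·216/18.154 = 1.92 s.

1.92 s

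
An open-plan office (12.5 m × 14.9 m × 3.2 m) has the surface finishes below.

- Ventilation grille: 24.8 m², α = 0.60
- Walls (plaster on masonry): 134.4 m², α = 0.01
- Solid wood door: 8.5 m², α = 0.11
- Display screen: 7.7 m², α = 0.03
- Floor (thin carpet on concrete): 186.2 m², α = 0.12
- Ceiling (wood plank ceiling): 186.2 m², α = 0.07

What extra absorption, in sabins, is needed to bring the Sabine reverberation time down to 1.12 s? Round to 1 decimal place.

Summing Sᵢαᵢ: 14.880 + 1.344 + 0.935 + 0.231 + 22.344 + 13.034 → A₁ = 52.768 sabins.
Target A₂ = 0.161·596/1.12 = 85.675 sabins (V = 596 m³).
Shortfall: 85.675 − 52.768 = 32.9 sabins.

32.9 sabins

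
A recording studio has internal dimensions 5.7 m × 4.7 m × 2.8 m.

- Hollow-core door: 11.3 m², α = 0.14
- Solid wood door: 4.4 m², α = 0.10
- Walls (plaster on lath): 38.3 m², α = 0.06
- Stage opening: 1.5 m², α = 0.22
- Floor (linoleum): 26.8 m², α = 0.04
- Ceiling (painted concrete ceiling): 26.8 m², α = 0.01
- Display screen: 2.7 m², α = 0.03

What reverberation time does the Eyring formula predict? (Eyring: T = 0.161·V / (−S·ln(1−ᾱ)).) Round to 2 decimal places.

S = Σ Sᵢ = 111.8 m².
Absorption A = 11.3×0.14 + 4.4×0.10 + 38.3×0.06 + 1.5×0.22 + 26.8×0.04 + 26.8×0.01 + 2.7×0.03 = 6.071 sabins.
ᾱ = 6.071 / 111.8 = 0.0543.
Eyring denominator: −S ln(1−ᾱ) = 6.242.
V = 5.7 × 4.7 × 2.8 = 75.012 m³.
RT60 = 0.161 × 75.012 / 6.242 = 1.93 s.

1.93 s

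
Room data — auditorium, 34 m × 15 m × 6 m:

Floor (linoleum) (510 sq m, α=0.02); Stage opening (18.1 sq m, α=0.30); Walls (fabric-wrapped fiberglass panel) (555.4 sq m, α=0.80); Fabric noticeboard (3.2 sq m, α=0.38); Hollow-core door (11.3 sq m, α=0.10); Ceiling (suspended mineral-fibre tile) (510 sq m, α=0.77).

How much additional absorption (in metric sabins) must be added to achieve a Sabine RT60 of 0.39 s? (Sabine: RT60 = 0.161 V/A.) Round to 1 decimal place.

Total absorption A₁ = 510·0.02 + 18.1·0.30 + 555.4·0.80 + 3.2·0.38 + 11.3·0.10 + 510·0.77
  = 10.200 + 5.430 + 444.320 + 1.216 + 1.130 + 392.700 = 854.996 sq m sabins.
V = 3060 m³. Required absorption A₂ = 0.161 × 3060 / 0.39 = 1263.231 sabins.
ΔA = A₂ − A₁ = 1263.231 − 854.996 = 408.2 sabins.

408.2 sabins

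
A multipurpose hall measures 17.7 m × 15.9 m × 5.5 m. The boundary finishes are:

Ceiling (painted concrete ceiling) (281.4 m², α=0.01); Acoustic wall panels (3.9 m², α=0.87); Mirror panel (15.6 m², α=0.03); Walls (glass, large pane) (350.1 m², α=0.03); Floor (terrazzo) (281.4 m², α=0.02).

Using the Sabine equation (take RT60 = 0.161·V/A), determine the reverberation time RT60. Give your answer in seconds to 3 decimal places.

A = Σ Sᵢαᵢ = 281.4×0.01 + 3.9×0.87 + 15.6×0.03 + 350.1×0.03 + 281.4×0.02 = 22.806 sabins.
Room volume: 1547.865 m³.
T = 0.161 V/A = 0.161·1547.865/22.806 = 10.927 s.

10.927 sec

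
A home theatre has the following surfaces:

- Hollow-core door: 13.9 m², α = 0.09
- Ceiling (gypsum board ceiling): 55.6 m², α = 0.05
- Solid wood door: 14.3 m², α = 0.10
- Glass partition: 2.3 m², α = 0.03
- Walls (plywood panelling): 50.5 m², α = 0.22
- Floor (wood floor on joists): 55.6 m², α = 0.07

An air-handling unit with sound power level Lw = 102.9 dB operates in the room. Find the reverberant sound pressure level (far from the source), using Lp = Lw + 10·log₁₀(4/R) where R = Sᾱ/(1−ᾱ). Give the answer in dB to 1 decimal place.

A = 20.532 sabins; S = 192.2 m².
ᾱ = 0.1068, so room constant R = A/(1−ᾱ) = 22.987 m².
Lp = 102.9 + 10·log₁₀(4/22.987) = 102.9 + (-7.59) = 95.3 dB.

95.3 dB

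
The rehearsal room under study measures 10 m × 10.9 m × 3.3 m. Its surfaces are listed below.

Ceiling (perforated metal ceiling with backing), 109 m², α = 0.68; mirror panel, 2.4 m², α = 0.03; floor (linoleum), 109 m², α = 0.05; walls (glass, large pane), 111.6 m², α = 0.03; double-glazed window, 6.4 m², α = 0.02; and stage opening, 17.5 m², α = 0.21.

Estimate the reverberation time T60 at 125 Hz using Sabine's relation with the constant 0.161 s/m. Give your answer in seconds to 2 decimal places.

0.67 s

Equivalent absorption area: A = 109·0.68 + 2.4·0.03 + 109·0.05 + 111.6·0.03 + 6.4·0.02 + 17.5·0.21 = 86.793 m².
V = 10·10.9·3.3 = 359.7 m³.
RT60 = 0.161 · V / A = 0.161 × 359.7 / 86.793 = 0.67 s.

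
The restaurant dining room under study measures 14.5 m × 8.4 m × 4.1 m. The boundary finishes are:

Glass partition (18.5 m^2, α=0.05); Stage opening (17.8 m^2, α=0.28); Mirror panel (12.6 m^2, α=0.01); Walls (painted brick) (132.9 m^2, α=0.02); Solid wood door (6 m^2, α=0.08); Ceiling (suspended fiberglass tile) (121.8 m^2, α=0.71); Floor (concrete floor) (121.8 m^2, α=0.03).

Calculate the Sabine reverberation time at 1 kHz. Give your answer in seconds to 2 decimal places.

0.81 seconds

Total absorption A = 18.5×0.05 + 17.8×0.28 + 12.6×0.01 + 132.9×0.02 + 6×0.08 + 121.8×0.71 + 121.8×0.03
  = 0.925 + 4.984 + 0.126 + 2.658 + 0.480 + 86.478 + 3.654 = 99.305 m^2 sabins.
Volume V = 14.5 × 8.4 × 4.1 = 499.38 m³.
RT60 = 0.161 · V / A = 0.161 × 499.38 / 99.305 = 0.81 s.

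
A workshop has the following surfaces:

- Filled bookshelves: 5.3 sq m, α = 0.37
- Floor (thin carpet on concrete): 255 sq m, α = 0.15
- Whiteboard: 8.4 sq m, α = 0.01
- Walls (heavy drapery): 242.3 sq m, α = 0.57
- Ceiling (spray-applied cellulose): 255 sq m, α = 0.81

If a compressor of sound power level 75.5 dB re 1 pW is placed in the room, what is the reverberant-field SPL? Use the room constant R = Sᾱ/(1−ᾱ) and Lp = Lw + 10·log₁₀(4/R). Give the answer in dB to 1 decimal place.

52.6 dB

Σ(Sᵢαᵢ) = 5.3×0.37 + 255×0.15 + 8.4×0.01 + 242.3×0.57 + 255×0.81 = 384.956; total area S = 766.0 sq m.
ᾱ = 0.5026, so room constant R = A/(1−ᾱ) = 773.936 sq m.
Lp = Lw + 10 log₁₀(4/R) = 75.5 -22.87 = 52.6 dB.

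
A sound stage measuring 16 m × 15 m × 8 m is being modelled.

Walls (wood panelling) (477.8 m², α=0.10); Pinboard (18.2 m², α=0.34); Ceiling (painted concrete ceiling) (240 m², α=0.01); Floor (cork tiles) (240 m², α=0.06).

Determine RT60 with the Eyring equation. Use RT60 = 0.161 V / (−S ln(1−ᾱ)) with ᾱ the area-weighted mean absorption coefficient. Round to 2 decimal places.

S = Σ Sᵢ = 976.0 m².
Σ(Sᵢαᵢ) = 477.8×0.10 + 18.2×0.34 + 240×0.01 + 240×0.06 = 70.768.
Mean coefficient ᾱ = A/S = 0.0725.
−S·ln(1−ᾱ) = −976.0 × ln(1 − 0.0725) = 73.456.
V = 16 × 15 × 8 = 1920 m³.
RT60 = 0.161 × 1920 / 73.456 = 4.21 s.

4.21 s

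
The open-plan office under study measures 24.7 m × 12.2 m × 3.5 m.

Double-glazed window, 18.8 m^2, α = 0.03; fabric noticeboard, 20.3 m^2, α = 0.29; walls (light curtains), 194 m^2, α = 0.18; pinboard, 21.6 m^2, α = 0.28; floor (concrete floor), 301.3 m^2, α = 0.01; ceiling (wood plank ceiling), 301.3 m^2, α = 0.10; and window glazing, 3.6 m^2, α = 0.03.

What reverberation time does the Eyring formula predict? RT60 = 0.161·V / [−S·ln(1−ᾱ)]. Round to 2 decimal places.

2.00 s

S = Σ Sᵢ = 860.9 m^2.
Absorption A = 18.8×0.03 + 20.3×0.29 + 194×0.18 + 21.6×0.28 + 301.3×0.01 + 301.3×0.10 + 3.6×0.03 = 80.670 sabins.
ᾱ = 80.670 / 860.9 = 0.0937.
Eyring denominator: −S ln(1−ᾱ) = 84.700.
V = 24.7 × 12.2 × 3.5 = 1054.69 m³.
T = 0.161·V/[−S·ln(1−ᾱ)] = 0.161·1054.69/84.700 = 2.00 s.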